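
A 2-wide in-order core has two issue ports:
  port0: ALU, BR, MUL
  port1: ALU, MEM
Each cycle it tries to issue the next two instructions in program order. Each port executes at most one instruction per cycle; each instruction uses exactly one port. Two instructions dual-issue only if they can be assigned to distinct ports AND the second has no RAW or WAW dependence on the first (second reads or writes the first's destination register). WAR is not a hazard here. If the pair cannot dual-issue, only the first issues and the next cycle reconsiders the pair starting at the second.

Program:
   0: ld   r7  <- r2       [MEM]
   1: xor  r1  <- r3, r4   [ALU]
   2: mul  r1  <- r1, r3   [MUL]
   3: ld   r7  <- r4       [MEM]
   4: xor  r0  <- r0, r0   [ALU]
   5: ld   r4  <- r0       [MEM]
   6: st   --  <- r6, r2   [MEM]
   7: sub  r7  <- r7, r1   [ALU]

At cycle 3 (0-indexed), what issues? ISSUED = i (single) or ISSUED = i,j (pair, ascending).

ISSUED = 5

c0: i0/i1 ld.MEM+xor.ALU  pair
c1: i2/i3 mul.MUL+ld.MEM  pair
c2: i4 xor.ALU  RAW r0
c3: i5 ld.MEM  no-port MEM/MEM
c4: i6/i7 st.MEM+sub.ALU  pair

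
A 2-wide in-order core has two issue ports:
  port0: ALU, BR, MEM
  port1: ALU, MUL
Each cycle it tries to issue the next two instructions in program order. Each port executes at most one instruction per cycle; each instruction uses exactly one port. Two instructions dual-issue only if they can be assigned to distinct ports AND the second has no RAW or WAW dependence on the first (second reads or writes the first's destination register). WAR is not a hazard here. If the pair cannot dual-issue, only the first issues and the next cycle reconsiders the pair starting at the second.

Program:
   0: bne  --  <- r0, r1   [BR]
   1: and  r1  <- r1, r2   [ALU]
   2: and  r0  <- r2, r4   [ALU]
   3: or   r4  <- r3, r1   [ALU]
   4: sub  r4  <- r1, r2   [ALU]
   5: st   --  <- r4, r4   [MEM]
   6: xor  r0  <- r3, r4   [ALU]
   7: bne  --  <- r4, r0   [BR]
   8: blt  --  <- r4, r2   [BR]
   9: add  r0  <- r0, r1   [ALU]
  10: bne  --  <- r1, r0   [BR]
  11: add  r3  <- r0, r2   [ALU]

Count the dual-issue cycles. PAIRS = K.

PAIRS = 5

[0] i0+i1  bne;and  -- pair
[1] i2+i3  and;or  -- pair
[2] i4  sub  -- RAW r4
[3] i5+i6  st;xor  -- pair
[4] i7  bne  -- no-port BR/BR
[5] i8+i9  blt;add  -- pair
[6] i10+i11  bne;add  -- pair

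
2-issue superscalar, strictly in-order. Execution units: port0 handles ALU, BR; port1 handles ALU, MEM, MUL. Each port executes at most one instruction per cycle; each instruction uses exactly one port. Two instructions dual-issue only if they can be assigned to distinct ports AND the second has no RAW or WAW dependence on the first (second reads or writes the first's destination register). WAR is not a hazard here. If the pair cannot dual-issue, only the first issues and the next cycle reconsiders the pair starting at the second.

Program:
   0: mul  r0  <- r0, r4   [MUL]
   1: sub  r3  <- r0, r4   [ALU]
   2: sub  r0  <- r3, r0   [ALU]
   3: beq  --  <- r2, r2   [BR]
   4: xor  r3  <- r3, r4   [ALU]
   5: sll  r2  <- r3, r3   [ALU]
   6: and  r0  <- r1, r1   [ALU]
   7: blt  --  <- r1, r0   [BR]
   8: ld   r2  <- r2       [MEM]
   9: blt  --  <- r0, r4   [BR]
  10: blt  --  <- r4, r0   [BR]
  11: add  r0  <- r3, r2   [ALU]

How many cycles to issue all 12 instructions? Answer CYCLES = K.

0. mul @i0  | RAW r0
1. sub @i1  | RAW r3
2. sub;beq @i2+i3  | 2-wide
3. xor @i4  | RAW r3
4. sll;and @i5+i6  | 2-wide
5. blt;ld @i7+i8  | 2-wide
6. blt @i9  | no-port BR/BR
7. blt;add @i10+i11  | 2-wide

CYCLES = 8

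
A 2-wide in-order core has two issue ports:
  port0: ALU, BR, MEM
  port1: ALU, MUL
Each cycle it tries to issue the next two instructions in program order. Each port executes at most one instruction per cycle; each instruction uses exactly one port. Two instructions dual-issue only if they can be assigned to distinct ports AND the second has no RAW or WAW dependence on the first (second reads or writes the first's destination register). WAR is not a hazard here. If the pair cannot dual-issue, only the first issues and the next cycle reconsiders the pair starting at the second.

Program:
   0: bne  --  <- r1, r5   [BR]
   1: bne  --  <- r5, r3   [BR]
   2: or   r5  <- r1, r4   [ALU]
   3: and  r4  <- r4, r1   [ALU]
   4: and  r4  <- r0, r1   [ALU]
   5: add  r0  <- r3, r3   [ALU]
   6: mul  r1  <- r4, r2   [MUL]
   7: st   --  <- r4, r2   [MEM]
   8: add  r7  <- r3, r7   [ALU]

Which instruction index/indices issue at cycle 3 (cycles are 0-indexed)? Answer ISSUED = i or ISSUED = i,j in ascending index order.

ISSUED = 4,5

0. bne.BR @i0  | no-port BR/BR
1. bne.BR+or.ALU @i1,i2  | 2-wide
2. and.ALU @i3  | WAW r4
3. and.ALU+add.ALU @i4,i5  | 2-wide
4. mul.MUL+st.MEM @i6,i7  | 2-wide
5. add.ALU @i8  | tail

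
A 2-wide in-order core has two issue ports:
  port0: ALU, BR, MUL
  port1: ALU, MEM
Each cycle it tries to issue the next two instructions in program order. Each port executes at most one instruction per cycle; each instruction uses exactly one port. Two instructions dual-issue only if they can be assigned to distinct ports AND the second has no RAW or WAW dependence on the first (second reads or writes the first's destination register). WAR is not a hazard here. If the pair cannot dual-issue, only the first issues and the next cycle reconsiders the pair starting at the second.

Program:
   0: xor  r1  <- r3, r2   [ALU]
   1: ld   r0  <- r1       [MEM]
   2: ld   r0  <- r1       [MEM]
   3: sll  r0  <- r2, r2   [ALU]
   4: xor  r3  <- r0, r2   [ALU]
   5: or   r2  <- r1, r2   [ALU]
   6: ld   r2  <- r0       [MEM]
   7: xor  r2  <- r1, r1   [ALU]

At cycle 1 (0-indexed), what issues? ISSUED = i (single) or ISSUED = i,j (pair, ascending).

ISSUED = 1

  cy0 -> i0 (xor.ALU) RAW r1
  cy1 -> i1 (ld.MEM) no-port MEM/MEM
  cy2 -> i2 (ld.MEM) WAW r0
  cy3 -> i3 (sll.ALU) RAW r0
  cy4 -> i4,i5 (xor.ALU;or.ALU) dual
  cy5 -> i6 (ld.MEM) WAW r2
  cy6 -> i7 (xor.ALU) tail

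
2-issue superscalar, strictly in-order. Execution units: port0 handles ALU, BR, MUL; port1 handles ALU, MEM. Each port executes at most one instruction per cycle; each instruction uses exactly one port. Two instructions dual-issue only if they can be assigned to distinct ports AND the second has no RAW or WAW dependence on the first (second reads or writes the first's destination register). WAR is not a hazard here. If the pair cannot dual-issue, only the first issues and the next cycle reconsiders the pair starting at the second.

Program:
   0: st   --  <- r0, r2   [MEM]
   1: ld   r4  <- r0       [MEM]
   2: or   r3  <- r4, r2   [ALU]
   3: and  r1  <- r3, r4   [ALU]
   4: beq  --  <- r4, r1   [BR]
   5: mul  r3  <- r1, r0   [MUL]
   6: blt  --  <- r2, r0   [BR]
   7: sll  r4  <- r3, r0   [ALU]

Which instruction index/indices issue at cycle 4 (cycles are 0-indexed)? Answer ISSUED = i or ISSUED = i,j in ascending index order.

ISSUED = 4

#0 head=0: st.MEM i0 no-port MEM/MEM
#1 head=1: ld.MEM i1 RAW r4
#2 head=2: or.ALU i2 RAW r3
#3 head=3: and.ALU i3 RAW r1
#4 head=4: beq.BR i4 no-port BR/MUL
#5 head=5: mul.MUL i5 no-port MUL/BR
#6 head=6: blt.BR;sll.ALU i6&i7 pair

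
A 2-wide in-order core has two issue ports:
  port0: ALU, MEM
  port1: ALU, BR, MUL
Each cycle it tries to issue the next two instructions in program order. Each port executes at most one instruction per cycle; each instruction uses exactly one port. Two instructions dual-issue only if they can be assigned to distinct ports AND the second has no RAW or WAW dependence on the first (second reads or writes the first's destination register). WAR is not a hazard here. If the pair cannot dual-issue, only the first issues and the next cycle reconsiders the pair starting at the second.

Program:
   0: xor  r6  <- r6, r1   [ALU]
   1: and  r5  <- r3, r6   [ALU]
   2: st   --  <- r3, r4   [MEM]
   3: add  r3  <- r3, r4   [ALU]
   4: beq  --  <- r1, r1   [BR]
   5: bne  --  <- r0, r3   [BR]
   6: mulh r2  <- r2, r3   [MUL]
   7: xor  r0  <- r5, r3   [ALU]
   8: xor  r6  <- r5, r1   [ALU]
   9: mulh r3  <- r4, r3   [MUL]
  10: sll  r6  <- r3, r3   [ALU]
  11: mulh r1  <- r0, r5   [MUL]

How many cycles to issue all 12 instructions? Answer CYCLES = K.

  cy0 -> i0 (xor) RAW r6
  cy1 -> i1+i2 (and/st) pair
  cy2 -> i3+i4 (add/beq) pair
  cy3 -> i5 (bne) no-port BR/MUL
  cy4 -> i6+i7 (mulh/xor) pair
  cy5 -> i8+i9 (xor/mulh) pair
  cy6 -> i10+i11 (sll/mulh) pair

CYCLES = 7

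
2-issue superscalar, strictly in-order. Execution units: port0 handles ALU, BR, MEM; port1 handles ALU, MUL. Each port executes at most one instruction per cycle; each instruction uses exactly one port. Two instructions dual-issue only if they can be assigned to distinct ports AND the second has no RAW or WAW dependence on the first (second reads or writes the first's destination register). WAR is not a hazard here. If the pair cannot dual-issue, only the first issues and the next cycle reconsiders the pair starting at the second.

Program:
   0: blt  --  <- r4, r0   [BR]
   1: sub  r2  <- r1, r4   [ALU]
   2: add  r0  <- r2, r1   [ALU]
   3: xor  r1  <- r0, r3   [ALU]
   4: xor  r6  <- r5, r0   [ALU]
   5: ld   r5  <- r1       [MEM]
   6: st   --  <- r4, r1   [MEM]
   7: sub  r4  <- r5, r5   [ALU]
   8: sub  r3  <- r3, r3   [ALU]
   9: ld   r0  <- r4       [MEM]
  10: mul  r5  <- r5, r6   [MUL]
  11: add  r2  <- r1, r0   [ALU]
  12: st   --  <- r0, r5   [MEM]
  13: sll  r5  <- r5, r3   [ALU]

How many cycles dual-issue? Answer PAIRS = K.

t=0 i0/i1:blt.BR;sub.ALU ; dual
t=1 i2:add.ALU ; RAW r0
t=2 i3/i4:xor.ALU;xor.ALU ; dual
t=3 i5:ld.MEM ; no-port MEM/MEM
t=4 i6/i7:st.MEM;sub.ALU ; dual
t=5 i8/i9:sub.ALU;ld.MEM ; dual
t=6 i10/i11:mul.MUL;add.ALU ; dual
t=7 i12/i13:st.MEM;sll.ALU ; dual

PAIRS = 6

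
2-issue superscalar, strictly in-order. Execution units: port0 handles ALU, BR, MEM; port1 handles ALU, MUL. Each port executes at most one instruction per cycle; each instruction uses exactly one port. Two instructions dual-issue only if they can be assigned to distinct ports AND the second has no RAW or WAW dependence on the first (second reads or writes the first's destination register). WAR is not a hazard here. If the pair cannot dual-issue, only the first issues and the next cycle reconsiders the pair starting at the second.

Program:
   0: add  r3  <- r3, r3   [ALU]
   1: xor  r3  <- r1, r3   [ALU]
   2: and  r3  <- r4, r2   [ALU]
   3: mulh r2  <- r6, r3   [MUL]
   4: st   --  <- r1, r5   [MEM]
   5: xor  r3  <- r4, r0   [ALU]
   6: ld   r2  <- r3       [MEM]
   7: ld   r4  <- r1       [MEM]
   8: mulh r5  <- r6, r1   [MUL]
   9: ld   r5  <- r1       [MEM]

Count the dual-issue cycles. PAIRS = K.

PAIRS = 2

  cy0 -> i0 (add) RAW+WAW r3
  cy1 -> i1 (xor) WAW r3
  cy2 -> i2 (and) RAW r3
  cy3 -> i3/i4 (mulh+st) dual
  cy4 -> i5 (xor) RAW r3
  cy5 -> i6 (ld) no-port MEM/MEM
  cy6 -> i7/i8 (ld+mulh) dual
  cy7 -> i9 (ld) tail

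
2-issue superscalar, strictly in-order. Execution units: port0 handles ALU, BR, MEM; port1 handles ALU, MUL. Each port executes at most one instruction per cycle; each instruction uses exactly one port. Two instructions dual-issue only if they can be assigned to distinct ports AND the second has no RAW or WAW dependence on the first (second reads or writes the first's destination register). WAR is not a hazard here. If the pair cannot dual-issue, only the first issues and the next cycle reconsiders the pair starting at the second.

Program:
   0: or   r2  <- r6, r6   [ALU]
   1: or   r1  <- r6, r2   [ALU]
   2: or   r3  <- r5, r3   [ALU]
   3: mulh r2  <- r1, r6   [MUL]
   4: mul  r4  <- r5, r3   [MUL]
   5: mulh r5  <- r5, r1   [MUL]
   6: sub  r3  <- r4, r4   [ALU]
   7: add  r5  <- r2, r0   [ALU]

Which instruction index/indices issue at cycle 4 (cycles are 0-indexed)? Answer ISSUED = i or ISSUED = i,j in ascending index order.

c0: i0 or  RAW r2
c1: i1&i2 or;or  dual
c2: i3 mulh  no-port MUL/MUL
c3: i4 mul  no-port MUL/MUL
c4: i5&i6 mulh;sub  dual
c5: i7 add  tail

ISSUED = 5,6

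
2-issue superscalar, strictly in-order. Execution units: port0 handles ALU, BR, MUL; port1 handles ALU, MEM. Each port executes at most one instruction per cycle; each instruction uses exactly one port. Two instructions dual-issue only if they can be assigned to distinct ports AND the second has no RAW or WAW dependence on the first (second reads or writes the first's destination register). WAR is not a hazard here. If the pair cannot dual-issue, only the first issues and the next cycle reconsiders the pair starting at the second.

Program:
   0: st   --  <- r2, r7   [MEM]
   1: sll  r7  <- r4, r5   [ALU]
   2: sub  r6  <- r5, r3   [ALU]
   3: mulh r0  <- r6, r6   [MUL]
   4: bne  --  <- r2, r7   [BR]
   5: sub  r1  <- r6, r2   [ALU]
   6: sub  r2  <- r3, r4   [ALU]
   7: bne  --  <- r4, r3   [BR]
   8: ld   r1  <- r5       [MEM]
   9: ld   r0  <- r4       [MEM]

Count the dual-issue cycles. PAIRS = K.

PAIRS = 3

  cy0 -> i0&i1 (st/sll) dual
  cy1 -> i2 (sub) RAW r6
  cy2 -> i3 (mulh) no-port MUL/BR
  cy3 -> i4&i5 (bne/sub) dual
  cy4 -> i6&i7 (sub/bne) dual
  cy5 -> i8 (ld) no-port MEM/MEM
  cy6 -> i9 (ld) tail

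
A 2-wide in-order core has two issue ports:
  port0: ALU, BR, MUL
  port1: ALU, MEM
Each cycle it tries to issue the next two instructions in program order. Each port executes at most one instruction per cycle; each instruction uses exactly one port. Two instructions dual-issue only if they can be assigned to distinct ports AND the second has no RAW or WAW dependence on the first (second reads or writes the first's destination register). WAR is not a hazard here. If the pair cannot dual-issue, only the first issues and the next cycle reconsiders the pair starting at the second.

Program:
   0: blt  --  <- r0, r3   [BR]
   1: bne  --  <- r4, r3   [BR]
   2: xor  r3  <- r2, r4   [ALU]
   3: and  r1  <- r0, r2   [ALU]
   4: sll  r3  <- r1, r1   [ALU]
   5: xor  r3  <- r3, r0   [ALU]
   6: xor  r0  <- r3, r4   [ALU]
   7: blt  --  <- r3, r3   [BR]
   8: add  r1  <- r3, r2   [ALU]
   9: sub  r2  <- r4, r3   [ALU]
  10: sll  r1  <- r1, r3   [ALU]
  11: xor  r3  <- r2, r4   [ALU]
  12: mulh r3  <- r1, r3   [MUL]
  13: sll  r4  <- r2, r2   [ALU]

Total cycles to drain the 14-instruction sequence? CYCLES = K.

CYCLES = 9

c0: i0 blt  no-port BR/BR
c1: i1,i2 bne xor  dual
c2: i3 and  RAW r1
c3: i4 sll  RAW+WAW r3
c4: i5 xor  RAW r3
c5: i6,i7 xor blt  dual
c6: i8,i9 add sub  dual
c7: i10,i11 sll xor  dual
c8: i12,i13 mulh sll  dual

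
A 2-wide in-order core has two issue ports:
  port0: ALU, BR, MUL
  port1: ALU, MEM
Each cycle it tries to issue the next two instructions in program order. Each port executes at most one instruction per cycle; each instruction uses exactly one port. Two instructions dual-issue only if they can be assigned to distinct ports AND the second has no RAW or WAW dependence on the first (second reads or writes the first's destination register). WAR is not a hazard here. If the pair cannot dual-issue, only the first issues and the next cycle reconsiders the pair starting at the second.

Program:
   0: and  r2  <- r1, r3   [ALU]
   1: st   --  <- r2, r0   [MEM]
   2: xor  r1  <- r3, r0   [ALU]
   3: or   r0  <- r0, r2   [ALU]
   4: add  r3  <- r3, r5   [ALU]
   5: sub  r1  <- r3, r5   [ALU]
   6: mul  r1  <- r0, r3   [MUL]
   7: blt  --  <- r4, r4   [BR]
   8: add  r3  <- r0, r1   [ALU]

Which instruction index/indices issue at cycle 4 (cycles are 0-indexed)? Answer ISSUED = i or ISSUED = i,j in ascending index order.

c0: i0 and.ALU  RAW r2
c1: i1/i2 st.MEM xor.ALU  2-wide
c2: i3/i4 or.ALU add.ALU  2-wide
c3: i5 sub.ALU  WAW r1
c4: i6 mul.MUL  no-port MUL/BR
c5: i7/i8 blt.BR add.ALU  2-wide

ISSUED = 6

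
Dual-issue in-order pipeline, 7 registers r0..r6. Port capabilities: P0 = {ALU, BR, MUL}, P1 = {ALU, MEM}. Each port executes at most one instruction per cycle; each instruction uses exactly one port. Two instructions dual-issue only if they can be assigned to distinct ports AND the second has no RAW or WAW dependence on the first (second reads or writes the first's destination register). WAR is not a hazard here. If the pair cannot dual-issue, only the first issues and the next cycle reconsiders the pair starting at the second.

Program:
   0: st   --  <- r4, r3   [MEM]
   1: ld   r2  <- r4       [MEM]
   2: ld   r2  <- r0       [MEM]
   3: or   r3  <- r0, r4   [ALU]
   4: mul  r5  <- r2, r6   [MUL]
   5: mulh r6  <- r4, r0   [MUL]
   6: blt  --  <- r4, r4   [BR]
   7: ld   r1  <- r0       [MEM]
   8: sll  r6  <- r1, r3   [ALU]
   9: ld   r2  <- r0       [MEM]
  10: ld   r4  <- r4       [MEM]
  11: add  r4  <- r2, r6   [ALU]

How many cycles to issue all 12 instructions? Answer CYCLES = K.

c0: i0 st  no-port MEM/MEM
c1: i1 ld  no-port MEM/MEM
c2: i2/i3 ld+or  2-wide
c3: i4 mul  no-port MUL/MUL
c4: i5 mulh  no-port MUL/BR
c5: i6/i7 blt+ld  2-wide
c6: i8/i9 sll+ld  2-wide
c7: i10 ld  WAW r4
c8: i11 add  tail

CYCLES = 9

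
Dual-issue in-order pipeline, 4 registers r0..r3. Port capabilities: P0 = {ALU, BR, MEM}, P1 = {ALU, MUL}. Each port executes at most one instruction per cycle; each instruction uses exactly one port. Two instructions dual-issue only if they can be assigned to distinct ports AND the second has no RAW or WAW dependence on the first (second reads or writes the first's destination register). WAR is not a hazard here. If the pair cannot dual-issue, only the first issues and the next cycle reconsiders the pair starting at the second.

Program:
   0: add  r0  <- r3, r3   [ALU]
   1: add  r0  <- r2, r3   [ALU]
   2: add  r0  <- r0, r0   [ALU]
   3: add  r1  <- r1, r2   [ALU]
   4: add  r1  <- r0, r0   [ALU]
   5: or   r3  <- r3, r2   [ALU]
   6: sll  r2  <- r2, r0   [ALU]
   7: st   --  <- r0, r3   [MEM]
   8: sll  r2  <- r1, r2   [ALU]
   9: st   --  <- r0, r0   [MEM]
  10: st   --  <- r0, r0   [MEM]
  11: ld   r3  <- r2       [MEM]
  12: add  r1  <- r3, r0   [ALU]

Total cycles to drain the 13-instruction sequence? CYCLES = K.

CYCLES = 9

  cy0 -> i0 (add) WAW r0
  cy1 -> i1 (add) RAW+WAW r0
  cy2 -> i2+i3 (add+add) 2-wide
  cy3 -> i4+i5 (add+or) 2-wide
  cy4 -> i6+i7 (sll+st) 2-wide
  cy5 -> i8+i9 (sll+st) 2-wide
  cy6 -> i10 (st) no-port MEM/MEM
  cy7 -> i11 (ld) RAW r3
  cy8 -> i12 (add) tail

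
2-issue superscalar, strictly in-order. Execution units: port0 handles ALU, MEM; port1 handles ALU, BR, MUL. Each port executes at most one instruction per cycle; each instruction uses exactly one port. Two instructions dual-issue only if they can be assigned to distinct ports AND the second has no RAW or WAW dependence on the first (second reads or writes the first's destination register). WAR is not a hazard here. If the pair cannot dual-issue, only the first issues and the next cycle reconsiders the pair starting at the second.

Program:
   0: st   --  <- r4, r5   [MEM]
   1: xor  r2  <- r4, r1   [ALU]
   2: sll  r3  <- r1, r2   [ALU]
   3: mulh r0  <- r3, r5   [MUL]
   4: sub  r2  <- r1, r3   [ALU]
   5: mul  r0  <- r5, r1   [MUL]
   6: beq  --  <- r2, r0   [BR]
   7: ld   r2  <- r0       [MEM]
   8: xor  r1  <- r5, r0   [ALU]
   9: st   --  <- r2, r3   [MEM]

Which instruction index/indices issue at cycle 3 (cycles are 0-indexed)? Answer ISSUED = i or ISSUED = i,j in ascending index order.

ISSUED = 5

  cy0 -> i0+i1 (st.MEM+xor.ALU) 2-wide
  cy1 -> i2 (sll.ALU) RAW r3
  cy2 -> i3+i4 (mulh.MUL+sub.ALU) 2-wide
  cy3 -> i5 (mul.MUL) no-port MUL/BR
  cy4 -> i6+i7 (beq.BR+ld.MEM) 2-wide
  cy5 -> i8+i9 (xor.ALU+st.MEM) 2-wide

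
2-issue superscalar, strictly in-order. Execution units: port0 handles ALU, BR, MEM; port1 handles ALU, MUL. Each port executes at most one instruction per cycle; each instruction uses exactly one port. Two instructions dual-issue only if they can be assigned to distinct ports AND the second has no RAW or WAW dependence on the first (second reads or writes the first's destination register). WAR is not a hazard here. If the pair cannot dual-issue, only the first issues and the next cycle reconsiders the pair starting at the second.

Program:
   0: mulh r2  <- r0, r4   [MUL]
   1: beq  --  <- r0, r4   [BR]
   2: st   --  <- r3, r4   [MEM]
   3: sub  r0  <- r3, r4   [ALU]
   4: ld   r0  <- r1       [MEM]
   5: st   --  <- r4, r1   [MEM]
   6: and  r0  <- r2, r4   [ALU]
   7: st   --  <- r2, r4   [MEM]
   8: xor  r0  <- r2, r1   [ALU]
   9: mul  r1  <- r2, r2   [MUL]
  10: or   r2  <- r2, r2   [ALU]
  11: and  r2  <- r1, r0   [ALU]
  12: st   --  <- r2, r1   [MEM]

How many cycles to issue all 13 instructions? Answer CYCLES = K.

CYCLES = 8

#0 head=0: mulh.MUL/beq.BR i0&i1 dual
#1 head=2: st.MEM/sub.ALU i2&i3 dual
#2 head=4: ld.MEM i4 no-port MEM/MEM
#3 head=5: st.MEM/and.ALU i5&i6 dual
#4 head=7: st.MEM/xor.ALU i7&i8 dual
#5 head=9: mul.MUL/or.ALU i9&i10 dual
#6 head=11: and.ALU i11 RAW r2
#7 head=12: st.MEM i12 tail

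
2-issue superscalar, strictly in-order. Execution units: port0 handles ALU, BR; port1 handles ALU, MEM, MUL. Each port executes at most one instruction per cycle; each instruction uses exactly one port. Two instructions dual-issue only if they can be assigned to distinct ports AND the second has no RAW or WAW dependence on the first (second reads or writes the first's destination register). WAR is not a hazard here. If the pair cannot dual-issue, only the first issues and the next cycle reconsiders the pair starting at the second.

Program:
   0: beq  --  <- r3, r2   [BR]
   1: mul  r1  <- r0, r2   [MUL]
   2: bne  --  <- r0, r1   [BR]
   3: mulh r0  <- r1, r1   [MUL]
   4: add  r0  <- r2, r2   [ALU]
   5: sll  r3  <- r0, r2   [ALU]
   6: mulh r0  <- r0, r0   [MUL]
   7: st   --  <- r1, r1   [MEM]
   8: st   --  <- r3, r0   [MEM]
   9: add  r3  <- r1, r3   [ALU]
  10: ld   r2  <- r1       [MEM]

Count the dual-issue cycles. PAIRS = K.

c0: i0/i1 beq.BR+mul.MUL  2-wide
c1: i2/i3 bne.BR+mulh.MUL  2-wide
c2: i4 add.ALU  RAW r0
c3: i5/i6 sll.ALU+mulh.MUL  2-wide
c4: i7 st.MEM  no-port MEM/MEM
c5: i8/i9 st.MEM+add.ALU  2-wide
c6: i10 ld.MEM  tail

PAIRS = 4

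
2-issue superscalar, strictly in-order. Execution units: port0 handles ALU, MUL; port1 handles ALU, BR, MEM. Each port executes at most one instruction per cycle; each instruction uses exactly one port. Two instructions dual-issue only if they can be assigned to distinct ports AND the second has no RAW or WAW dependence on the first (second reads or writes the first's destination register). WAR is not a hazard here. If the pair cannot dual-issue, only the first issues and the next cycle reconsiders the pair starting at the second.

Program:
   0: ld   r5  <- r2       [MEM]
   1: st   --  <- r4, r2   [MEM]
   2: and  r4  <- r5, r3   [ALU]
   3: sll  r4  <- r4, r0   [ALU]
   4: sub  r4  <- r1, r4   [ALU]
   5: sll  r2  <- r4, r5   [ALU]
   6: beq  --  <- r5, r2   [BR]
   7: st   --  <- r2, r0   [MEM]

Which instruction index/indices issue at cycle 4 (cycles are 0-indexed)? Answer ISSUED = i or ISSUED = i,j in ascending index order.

ISSUED = 5

t=0 i0:ld.MEM ; no-port MEM/MEM
t=1 i1&i2:st.MEM/and.ALU ; 2-wide
t=2 i3:sll.ALU ; RAW+WAW r4
t=3 i4:sub.ALU ; RAW r4
t=4 i5:sll.ALU ; RAW r2
t=5 i6:beq.BR ; no-port BR/MEM
t=6 i7:st.MEM ; tail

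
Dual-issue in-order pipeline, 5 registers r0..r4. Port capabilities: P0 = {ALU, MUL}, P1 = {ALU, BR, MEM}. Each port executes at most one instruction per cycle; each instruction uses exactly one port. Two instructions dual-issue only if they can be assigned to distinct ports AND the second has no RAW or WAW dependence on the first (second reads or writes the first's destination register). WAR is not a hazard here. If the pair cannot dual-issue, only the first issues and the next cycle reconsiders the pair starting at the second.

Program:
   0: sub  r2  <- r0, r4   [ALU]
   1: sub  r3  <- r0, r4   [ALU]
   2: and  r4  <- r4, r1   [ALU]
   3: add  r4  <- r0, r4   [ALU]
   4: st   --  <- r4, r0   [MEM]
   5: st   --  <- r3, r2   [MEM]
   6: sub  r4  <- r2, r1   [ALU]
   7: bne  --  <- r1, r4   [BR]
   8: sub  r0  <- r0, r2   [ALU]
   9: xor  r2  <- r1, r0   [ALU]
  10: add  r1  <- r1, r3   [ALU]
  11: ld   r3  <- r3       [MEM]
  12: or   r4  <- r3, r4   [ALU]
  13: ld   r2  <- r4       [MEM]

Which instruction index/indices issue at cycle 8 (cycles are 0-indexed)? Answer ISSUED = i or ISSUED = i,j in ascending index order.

ISSUED = 12

c0: i0&i1 sub+sub  dual
c1: i2 and  RAW+WAW r4
c2: i3 add  RAW r4
c3: i4 st  no-port MEM/MEM
c4: i5&i6 st+sub  dual
c5: i7&i8 bne+sub  dual
c6: i9&i10 xor+add  dual
c7: i11 ld  RAW r3
c8: i12 or  RAW r4
c9: i13 ld  tail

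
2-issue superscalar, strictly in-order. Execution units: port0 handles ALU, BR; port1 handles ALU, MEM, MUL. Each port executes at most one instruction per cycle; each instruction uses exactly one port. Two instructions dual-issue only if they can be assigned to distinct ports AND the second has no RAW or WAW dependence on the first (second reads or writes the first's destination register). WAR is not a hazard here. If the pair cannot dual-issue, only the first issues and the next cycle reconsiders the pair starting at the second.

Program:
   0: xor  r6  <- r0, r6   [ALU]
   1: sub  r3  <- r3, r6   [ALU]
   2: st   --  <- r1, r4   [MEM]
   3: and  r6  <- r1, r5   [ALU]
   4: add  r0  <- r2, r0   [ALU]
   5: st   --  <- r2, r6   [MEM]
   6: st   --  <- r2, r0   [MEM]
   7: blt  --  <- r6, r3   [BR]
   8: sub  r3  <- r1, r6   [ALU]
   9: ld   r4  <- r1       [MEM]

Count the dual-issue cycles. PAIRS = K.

PAIRS = 4

c0: i0 xor.ALU  RAW r6
c1: i1,i2 sub.ALU;st.MEM  dual
c2: i3,i4 and.ALU;add.ALU  dual
c3: i5 st.MEM  no-port MEM/MEM
c4: i6,i7 st.MEM;blt.BR  dual
c5: i8,i9 sub.ALU;ld.MEM  dual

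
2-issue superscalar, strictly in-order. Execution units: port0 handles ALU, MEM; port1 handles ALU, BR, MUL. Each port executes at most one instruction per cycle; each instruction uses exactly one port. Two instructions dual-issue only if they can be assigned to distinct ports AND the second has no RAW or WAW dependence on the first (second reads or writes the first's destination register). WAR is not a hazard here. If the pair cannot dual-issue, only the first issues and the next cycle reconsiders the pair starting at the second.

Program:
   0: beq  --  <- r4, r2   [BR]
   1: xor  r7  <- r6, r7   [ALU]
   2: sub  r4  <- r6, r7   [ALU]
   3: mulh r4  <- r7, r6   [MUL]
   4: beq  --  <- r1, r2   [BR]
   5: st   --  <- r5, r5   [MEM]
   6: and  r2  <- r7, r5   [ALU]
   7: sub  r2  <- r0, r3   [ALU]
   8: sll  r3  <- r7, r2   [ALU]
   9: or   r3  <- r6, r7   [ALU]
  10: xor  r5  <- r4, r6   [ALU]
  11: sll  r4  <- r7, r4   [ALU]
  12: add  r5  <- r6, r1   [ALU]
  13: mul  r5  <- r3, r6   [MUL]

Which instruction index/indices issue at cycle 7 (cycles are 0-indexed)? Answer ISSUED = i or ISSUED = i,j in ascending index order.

ISSUED = 9,10

  cy0 -> i0&i1 (beq.BR xor.ALU) 2-wide
  cy1 -> i2 (sub.ALU) WAW r4
  cy2 -> i3 (mulh.MUL) no-port MUL/BR
  cy3 -> i4&i5 (beq.BR st.MEM) 2-wide
  cy4 -> i6 (and.ALU) WAW r2
  cy5 -> i7 (sub.ALU) RAW r2
  cy6 -> i8 (sll.ALU) WAW r3
  cy7 -> i9&i10 (or.ALU xor.ALU) 2-wide
  cy8 -> i11&i12 (sll.ALU add.ALU) 2-wide
  cy9 -> i13 (mul.MUL) tail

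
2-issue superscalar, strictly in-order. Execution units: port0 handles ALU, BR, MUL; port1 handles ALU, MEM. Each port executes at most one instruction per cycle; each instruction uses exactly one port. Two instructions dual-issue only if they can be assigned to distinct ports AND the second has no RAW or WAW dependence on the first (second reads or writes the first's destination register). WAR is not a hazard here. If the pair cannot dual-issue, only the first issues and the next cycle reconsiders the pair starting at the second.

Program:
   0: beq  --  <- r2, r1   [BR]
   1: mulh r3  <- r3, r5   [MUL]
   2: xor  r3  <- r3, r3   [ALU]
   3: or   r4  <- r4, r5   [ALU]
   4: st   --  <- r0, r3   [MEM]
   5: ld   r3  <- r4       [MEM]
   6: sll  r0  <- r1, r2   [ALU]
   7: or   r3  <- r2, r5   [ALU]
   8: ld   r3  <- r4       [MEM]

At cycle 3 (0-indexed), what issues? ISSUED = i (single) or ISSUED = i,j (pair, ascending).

t=0 i0:beq ; no-port BR/MUL
t=1 i1:mulh ; RAW+WAW r3
t=2 i2&i3:xor+or ; pair
t=3 i4:st ; no-port MEM/MEM
t=4 i5&i6:ld+sll ; pair
t=5 i7:or ; WAW r3
t=6 i8:ld ; tail

ISSUED = 4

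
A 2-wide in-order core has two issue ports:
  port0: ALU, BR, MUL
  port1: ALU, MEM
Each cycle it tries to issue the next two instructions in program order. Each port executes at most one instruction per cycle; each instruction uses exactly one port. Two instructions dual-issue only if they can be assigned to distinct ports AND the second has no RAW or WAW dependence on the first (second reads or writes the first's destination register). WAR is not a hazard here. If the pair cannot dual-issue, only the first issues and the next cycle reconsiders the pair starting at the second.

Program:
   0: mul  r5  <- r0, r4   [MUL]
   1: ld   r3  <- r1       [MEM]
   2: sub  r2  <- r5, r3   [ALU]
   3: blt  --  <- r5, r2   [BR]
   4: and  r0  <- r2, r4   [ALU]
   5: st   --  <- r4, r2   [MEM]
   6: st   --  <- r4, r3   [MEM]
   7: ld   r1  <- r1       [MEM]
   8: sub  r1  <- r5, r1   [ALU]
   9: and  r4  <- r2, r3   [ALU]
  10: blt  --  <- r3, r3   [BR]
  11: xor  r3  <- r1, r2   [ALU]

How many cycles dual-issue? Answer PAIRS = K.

PAIRS = 4

t=0 i0,i1:mul.MUL+ld.MEM ; dual
t=1 i2:sub.ALU ; RAW r2
t=2 i3,i4:blt.BR+and.ALU ; dual
t=3 i5:st.MEM ; no-port MEM/MEM
t=4 i6:st.MEM ; no-port MEM/MEM
t=5 i7:ld.MEM ; RAW+WAW r1
t=6 i8,i9:sub.ALU+and.ALU ; dual
t=7 i10,i11:blt.BR+xor.ALU ; dual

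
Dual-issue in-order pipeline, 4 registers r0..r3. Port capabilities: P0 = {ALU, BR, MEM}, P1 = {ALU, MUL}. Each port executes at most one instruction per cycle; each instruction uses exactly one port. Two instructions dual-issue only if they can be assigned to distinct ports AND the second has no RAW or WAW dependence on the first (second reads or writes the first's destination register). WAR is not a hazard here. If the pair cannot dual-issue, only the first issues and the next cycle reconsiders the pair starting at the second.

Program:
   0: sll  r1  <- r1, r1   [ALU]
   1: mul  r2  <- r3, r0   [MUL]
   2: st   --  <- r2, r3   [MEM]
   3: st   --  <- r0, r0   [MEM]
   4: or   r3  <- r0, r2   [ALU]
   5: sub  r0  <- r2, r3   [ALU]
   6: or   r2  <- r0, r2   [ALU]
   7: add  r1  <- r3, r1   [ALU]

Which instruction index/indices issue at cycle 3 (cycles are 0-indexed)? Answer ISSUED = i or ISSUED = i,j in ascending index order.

ISSUED = 5

#0 head=0: sll mul i0,i1 pair
#1 head=2: st i2 no-port MEM/MEM
#2 head=3: st or i3,i4 pair
#3 head=5: sub i5 RAW r0
#4 head=6: or add i6,i7 pair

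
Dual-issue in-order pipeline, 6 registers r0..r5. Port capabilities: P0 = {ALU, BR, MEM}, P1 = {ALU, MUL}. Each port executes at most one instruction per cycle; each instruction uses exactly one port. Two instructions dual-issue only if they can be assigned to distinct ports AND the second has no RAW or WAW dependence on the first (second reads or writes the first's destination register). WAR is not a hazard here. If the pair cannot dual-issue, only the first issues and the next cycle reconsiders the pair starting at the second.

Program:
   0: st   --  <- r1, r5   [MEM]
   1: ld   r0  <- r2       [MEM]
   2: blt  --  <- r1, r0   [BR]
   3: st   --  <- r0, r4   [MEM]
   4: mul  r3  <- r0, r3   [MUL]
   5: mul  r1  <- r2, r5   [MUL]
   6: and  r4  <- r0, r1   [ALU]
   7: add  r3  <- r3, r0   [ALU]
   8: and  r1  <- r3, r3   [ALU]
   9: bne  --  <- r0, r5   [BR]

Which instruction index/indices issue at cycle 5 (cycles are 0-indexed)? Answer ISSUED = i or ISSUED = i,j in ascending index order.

[0] i0  st  -- no-port MEM/MEM
[1] i1  ld  -- no-port MEM/BR
[2] i2  blt  -- no-port BR/MEM
[3] i3&i4  st;mul  -- dual
[4] i5  mul  -- RAW r1
[5] i6&i7  and;add  -- dual
[6] i8&i9  and;bne  -- dual

ISSUED = 6,7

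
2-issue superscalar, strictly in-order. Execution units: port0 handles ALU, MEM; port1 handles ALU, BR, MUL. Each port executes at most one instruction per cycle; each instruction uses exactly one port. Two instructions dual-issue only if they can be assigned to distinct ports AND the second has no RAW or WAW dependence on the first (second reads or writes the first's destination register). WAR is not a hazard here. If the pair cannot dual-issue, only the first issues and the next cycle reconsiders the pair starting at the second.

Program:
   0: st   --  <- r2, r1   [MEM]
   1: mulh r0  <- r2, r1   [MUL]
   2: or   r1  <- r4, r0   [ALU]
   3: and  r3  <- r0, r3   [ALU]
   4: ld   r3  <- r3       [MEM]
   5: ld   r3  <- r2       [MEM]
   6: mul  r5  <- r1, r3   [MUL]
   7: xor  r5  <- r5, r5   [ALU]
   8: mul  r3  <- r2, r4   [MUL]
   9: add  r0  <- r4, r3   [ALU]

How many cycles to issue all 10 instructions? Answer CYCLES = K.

CYCLES = 7

[0] i0/i1  st/mulh  -- 2-wide
[1] i2/i3  or/and  -- 2-wide
[2] i4  ld  -- no-port MEM/MEM
[3] i5  ld  -- RAW r3
[4] i6  mul  -- RAW+WAW r5
[5] i7/i8  xor/mul  -- 2-wide
[6] i9  add  -- tail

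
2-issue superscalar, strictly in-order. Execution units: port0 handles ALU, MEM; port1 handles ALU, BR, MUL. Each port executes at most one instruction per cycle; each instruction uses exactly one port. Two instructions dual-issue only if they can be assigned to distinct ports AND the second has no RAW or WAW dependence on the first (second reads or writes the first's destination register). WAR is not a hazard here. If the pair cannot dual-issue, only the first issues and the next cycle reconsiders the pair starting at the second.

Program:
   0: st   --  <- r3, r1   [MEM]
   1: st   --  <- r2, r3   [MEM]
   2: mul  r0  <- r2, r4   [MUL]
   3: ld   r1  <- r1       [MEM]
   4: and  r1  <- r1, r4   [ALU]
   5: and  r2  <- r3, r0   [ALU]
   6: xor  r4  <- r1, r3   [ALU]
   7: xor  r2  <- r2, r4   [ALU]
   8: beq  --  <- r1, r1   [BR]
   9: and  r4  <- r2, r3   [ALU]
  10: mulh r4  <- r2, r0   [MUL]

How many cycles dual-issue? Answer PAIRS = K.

PAIRS = 3

[0] i0  st.MEM  -- no-port MEM/MEM
[1] i1+i2  st.MEM+mul.MUL  -- 2-wide
[2] i3  ld.MEM  -- RAW+WAW r1
[3] i4+i5  and.ALU+and.ALU  -- 2-wide
[4] i6  xor.ALU  -- RAW r4
[5] i7+i8  xor.ALU+beq.BR  -- 2-wide
[6] i9  and.ALU  -- WAW r4
[7] i10  mulh.MUL  -- tail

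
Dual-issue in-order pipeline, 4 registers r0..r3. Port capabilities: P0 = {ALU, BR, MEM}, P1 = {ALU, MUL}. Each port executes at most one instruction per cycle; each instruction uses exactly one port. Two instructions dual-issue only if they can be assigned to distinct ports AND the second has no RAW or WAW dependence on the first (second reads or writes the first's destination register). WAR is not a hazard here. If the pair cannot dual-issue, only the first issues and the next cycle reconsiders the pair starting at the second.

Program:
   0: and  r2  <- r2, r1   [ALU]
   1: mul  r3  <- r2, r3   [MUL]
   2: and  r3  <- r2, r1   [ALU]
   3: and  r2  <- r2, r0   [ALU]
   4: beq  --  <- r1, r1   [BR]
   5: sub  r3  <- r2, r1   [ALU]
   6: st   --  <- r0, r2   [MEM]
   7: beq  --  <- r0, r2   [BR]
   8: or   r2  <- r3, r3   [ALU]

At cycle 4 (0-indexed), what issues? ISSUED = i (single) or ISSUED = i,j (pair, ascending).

  cy0 -> i0 (and) RAW r2
  cy1 -> i1 (mul) WAW r3
  cy2 -> i2+i3 (and/and) pair
  cy3 -> i4+i5 (beq/sub) pair
  cy4 -> i6 (st) no-port MEM/BR
  cy5 -> i7+i8 (beq/or) pair

ISSUED = 6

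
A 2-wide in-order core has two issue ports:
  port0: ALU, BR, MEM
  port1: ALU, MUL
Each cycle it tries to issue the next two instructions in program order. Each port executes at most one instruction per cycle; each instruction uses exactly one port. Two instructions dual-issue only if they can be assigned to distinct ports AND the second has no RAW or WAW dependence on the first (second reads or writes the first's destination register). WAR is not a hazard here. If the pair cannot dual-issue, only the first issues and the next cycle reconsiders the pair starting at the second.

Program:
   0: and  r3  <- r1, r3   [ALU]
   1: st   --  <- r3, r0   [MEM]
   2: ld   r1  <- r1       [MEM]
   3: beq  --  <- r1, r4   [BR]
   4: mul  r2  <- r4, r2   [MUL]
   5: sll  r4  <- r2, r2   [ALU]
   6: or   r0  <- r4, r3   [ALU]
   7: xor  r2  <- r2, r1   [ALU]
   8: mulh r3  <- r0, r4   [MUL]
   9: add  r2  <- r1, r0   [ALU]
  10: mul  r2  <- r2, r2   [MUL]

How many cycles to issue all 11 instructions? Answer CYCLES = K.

0. and @i0  | RAW r3
1. st @i1  | no-port MEM/MEM
2. ld @i2  | no-port MEM/BR
3. beq mul @i3+i4  | pair
4. sll @i5  | RAW r4
5. or xor @i6+i7  | pair
6. mulh add @i8+i9  | pair
7. mul @i10  | tail

CYCLES = 8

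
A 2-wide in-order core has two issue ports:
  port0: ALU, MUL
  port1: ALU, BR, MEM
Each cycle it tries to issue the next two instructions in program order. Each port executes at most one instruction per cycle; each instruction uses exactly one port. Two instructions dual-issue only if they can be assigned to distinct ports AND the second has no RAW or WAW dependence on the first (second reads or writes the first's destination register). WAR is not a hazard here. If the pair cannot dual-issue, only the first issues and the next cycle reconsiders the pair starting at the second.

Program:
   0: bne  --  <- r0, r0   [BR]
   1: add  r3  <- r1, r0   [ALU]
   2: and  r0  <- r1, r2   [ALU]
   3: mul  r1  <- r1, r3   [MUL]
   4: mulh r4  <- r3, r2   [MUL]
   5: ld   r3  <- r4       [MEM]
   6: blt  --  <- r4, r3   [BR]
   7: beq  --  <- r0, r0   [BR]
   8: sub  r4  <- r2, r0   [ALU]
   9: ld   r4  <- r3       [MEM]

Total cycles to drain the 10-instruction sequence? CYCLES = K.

c0: i0/i1 bne.BR;add.ALU  2-wide
c1: i2/i3 and.ALU;mul.MUL  2-wide
c2: i4 mulh.MUL  RAW r4
c3: i5 ld.MEM  no-port MEM/BR
c4: i6 blt.BR  no-port BR/BR
c5: i7/i8 beq.BR;sub.ALU  2-wide
c6: i9 ld.MEM  tail

CYCLES = 7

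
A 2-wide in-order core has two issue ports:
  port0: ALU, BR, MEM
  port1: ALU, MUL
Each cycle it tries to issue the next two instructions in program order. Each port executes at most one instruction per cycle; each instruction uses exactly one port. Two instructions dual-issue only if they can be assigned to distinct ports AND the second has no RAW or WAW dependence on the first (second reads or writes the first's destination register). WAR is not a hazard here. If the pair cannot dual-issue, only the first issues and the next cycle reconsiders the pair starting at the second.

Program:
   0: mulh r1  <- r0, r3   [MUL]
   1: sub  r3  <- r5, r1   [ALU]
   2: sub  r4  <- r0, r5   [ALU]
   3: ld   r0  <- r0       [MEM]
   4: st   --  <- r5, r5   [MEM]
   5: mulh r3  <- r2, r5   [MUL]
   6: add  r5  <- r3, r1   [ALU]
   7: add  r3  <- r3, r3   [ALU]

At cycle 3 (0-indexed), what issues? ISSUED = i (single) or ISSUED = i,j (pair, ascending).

ISSUED = 4,5

0. mulh.MUL @i0  | RAW r1
1. sub.ALU;sub.ALU @i1/i2  | dual
2. ld.MEM @i3  | no-port MEM/MEM
3. st.MEM;mulh.MUL @i4/i5  | dual
4. add.ALU;add.ALU @i6/i7  | dual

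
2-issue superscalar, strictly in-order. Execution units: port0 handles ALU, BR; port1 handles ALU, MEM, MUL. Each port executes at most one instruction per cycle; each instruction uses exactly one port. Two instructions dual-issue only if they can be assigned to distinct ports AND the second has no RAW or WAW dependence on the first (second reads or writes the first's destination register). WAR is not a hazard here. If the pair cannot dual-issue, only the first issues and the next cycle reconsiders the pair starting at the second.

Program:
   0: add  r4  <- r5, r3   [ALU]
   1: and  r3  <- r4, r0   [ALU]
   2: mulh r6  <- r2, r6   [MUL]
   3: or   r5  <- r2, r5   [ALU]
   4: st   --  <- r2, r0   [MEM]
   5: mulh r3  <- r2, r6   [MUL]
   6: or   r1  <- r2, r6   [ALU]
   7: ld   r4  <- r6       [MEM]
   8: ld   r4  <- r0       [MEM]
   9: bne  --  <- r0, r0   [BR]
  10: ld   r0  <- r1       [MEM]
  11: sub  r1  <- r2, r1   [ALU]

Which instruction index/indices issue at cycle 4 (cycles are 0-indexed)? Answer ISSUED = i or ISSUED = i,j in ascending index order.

0. add.ALU @i0  | RAW r4
1. and.ALU;mulh.MUL @i1+i2  | 2-wide
2. or.ALU;st.MEM @i3+i4  | 2-wide
3. mulh.MUL;or.ALU @i5+i6  | 2-wide
4. ld.MEM @i7  | no-port MEM/MEM
5. ld.MEM;bne.BR @i8+i9  | 2-wide
6. ld.MEM;sub.ALU @i10+i11  | 2-wide

ISSUED = 7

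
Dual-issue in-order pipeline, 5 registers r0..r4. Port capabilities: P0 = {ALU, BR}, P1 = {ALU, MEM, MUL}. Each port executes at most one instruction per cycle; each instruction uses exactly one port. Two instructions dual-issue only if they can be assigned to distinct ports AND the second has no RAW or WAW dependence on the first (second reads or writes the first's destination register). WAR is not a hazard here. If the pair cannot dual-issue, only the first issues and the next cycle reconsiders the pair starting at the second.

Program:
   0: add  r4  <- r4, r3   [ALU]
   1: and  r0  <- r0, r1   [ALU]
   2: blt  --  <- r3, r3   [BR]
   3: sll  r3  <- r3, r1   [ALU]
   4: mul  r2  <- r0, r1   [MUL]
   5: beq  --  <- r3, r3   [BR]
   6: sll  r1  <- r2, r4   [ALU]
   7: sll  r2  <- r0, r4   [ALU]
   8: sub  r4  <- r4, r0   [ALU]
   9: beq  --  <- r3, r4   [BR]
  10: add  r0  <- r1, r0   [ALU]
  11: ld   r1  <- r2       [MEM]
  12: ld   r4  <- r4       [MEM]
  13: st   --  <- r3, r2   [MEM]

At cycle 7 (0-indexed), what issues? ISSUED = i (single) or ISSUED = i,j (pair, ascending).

ISSUED = 12

#0 head=0: add and i0&i1 pair
#1 head=2: blt sll i2&i3 pair
#2 head=4: mul beq i4&i5 pair
#3 head=6: sll sll i6&i7 pair
#4 head=8: sub i8 RAW r4
#5 head=9: beq add i9&i10 pair
#6 head=11: ld i11 no-port MEM/MEM
#7 head=12: ld i12 no-port MEM/MEM
#8 head=13: st i13 tail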